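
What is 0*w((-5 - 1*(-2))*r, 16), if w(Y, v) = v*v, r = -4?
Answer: 0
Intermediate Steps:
w(Y, v) = v²
0*w((-5 - 1*(-2))*r, 16) = 0*16² = 0*256 = 0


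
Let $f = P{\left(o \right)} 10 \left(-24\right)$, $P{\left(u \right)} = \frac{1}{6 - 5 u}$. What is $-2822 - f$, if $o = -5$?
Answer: $- \frac{87242}{31} \approx -2814.3$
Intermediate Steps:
$f = - \frac{240}{31}$ ($f = - \frac{1}{-6 + 5 \left(-5\right)} 10 \left(-24\right) = - \frac{1}{-6 - 25} \cdot 10 \left(-24\right) = - \frac{1}{-31} \cdot 10 \left(-24\right) = \left(-1\right) \left(- \frac{1}{31}\right) 10 \left(-24\right) = \frac{1}{31} \cdot 10 \left(-24\right) = \frac{10}{31} \left(-24\right) = - \frac{240}{31} \approx -7.7419$)
$-2822 - f = -2822 - - \frac{240}{31} = -2822 + \frac{240}{31} = - \frac{87242}{31}$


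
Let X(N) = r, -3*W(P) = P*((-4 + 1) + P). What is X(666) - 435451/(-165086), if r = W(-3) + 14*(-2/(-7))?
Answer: 105279/165086 ≈ 0.63772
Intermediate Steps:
W(P) = -P*(-3 + P)/3 (W(P) = -P*((-4 + 1) + P)/3 = -P*(-3 + P)/3)
r = -2 (r = (⅓)*(-3)*(3 - 1*(-3)) + 14*(-2/(-7)) = (⅓)*(-3)*(3 + 3) + 14*(-2*(-⅐)) = (⅓)*(-3)*6 + 14*(2/7) = -6 + 4 = -2)
X(N) = -2
X(666) - 435451/(-165086) = -2 - 435451/(-165086) = -2 - 435451*(-1)/165086 = -2 - 1*(-435451/165086) = -2 + 435451/165086 = 105279/165086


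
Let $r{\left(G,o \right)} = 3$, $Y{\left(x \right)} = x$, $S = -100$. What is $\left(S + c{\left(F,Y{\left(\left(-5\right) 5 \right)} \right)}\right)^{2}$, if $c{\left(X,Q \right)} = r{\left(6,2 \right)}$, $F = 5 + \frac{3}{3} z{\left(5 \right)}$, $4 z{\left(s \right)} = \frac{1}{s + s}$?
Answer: $9409$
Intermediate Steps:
$z{\left(s \right)} = \frac{1}{8 s}$ ($z{\left(s \right)} = \frac{1}{4 \left(s + s\right)} = \frac{1}{4 \cdot 2 s} = \frac{\frac{1}{2} \frac{1}{s}}{4} = \frac{1}{8 s}$)
$F = \frac{201}{40}$ ($F = 5 + \frac{3}{3} \frac{1}{8 \cdot 5} = 5 + 3 \cdot \frac{1}{3} \cdot \frac{1}{8} \cdot \frac{1}{5} = 5 + 1 \cdot \frac{1}{40} = 5 + \frac{1}{40} = \frac{201}{40} \approx 5.025$)
$c{\left(X,Q \right)} = 3$
$\left(S + c{\left(F,Y{\left(\left(-5\right) 5 \right)} \right)}\right)^{2} = \left(-100 + 3\right)^{2} = \left(-97\right)^{2} = 9409$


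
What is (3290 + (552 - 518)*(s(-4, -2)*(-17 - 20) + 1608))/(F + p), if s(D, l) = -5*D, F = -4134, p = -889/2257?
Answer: -74034114/9331327 ≈ -7.9339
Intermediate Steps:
p = -889/2257 (p = -889*1/2257 = -889/2257 ≈ -0.39389)
(3290 + (552 - 518)*(s(-4, -2)*(-17 - 20) + 1608))/(F + p) = (3290 + (552 - 518)*((-5*(-4))*(-17 - 20) + 1608))/(-4134 - 889/2257) = (3290 + 34*(20*(-37) + 1608))/(-9331327/2257) = (3290 + 34*(-740 + 1608))*(-2257/9331327) = (3290 + 34*868)*(-2257/9331327) = (3290 + 29512)*(-2257/9331327) = 32802*(-2257/9331327) = -74034114/9331327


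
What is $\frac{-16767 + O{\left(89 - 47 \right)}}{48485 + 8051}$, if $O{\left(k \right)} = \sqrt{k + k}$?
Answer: $- \frac{16767}{56536} + \frac{\sqrt{21}}{28268} \approx -0.29641$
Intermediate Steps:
$O{\left(k \right)} = \sqrt{2} \sqrt{k}$ ($O{\left(k \right)} = \sqrt{2 k} = \sqrt{2} \sqrt{k}$)
$\frac{-16767 + O{\left(89 - 47 \right)}}{48485 + 8051} = \frac{-16767 + \sqrt{2} \sqrt{89 - 47}}{48485 + 8051} = \frac{-16767 + \sqrt{2} \sqrt{42}}{56536} = \left(-16767 + 2 \sqrt{21}\right) \frac{1}{56536} = - \frac{16767}{56536} + \frac{\sqrt{21}}{28268}$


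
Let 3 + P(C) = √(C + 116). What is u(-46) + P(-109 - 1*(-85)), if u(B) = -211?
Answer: -214 + 2*√23 ≈ -204.41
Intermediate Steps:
P(C) = -3 + √(116 + C) (P(C) = -3 + √(C + 116) = -3 + √(116 + C))
u(-46) + P(-109 - 1*(-85)) = -211 + (-3 + √(116 + (-109 - 1*(-85)))) = -211 + (-3 + √(116 + (-109 + 85))) = -211 + (-3 + √(116 - 24)) = -211 + (-3 + √92) = -211 + (-3 + 2*√23) = -214 + 2*√23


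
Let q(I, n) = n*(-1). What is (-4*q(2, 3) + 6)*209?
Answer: 3762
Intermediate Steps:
q(I, n) = -n
(-4*q(2, 3) + 6)*209 = (-(-4)*3 + 6)*209 = (-4*(-3) + 6)*209 = (12 + 6)*209 = 18*209 = 3762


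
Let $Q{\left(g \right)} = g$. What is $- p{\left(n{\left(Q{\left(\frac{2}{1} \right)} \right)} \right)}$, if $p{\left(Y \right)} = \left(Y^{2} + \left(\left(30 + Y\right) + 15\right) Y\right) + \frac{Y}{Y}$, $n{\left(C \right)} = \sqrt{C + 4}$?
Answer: $-13 - 45 \sqrt{6} \approx -123.23$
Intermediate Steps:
$n{\left(C \right)} = \sqrt{4 + C}$
$p{\left(Y \right)} = 1 + Y^{2} + Y \left(45 + Y\right)$ ($p{\left(Y \right)} = \left(Y^{2} + \left(45 + Y\right) Y\right) + 1 = \left(Y^{2} + Y \left(45 + Y\right)\right) + 1 = 1 + Y^{2} + Y \left(45 + Y\right)$)
$- p{\left(n{\left(Q{\left(\frac{2}{1} \right)} \right)} \right)} = - (1 + 2 \left(\sqrt{4 + \frac{2}{1}}\right)^{2} + 45 \sqrt{4 + \frac{2}{1}}) = - (1 + 2 \left(\sqrt{4 + 2 \cdot 1}\right)^{2} + 45 \sqrt{4 + 2 \cdot 1}) = - (1 + 2 \left(\sqrt{4 + 2}\right)^{2} + 45 \sqrt{4 + 2}) = - (1 + 2 \left(\sqrt{6}\right)^{2} + 45 \sqrt{6}) = - (1 + 2 \cdot 6 + 45 \sqrt{6}) = - (1 + 12 + 45 \sqrt{6}) = - (13 + 45 \sqrt{6}) = -13 - 45 \sqrt{6}$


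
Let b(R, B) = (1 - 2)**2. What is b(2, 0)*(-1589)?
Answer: -1589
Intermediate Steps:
b(R, B) = 1 (b(R, B) = (-1)**2 = 1)
b(2, 0)*(-1589) = 1*(-1589) = -1589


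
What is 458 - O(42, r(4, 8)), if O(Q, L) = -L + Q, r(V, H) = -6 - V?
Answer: 406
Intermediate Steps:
O(Q, L) = Q - L
458 - O(42, r(4, 8)) = 458 - (42 - (-6 - 1*4)) = 458 - (42 - (-6 - 4)) = 458 - (42 - 1*(-10)) = 458 - (42 + 10) = 458 - 1*52 = 458 - 52 = 406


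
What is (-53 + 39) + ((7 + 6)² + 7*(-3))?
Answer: 134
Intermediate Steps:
(-53 + 39) + ((7 + 6)² + 7*(-3)) = -14 + (13² - 21) = -14 + (169 - 21) = -14 + 148 = 134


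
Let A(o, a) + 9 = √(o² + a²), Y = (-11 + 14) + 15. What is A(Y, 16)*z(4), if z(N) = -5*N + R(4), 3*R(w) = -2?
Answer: 186 - 124*√145/3 ≈ -311.72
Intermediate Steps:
R(w) = -⅔ (R(w) = (⅓)*(-2) = -⅔)
Y = 18 (Y = 3 + 15 = 18)
z(N) = -⅔ - 5*N (z(N) = -5*N - ⅔ = -⅔ - 5*N)
A(o, a) = -9 + √(a² + o²) (A(o, a) = -9 + √(o² + a²) = -9 + √(a² + o²))
A(Y, 16)*z(4) = (-9 + √(16² + 18²))*(-⅔ - 5*4) = (-9 + √(256 + 324))*(-⅔ - 20) = (-9 + √580)*(-62/3) = (-9 + 2*√145)*(-62/3) = 186 - 124*√145/3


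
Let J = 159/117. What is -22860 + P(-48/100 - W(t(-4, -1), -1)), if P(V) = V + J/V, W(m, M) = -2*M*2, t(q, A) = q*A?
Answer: -2496834341/109200 ≈ -22865.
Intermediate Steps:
J = 53/39 (J = 159*(1/117) = 53/39 ≈ 1.3590)
t(q, A) = A*q
W(m, M) = -4*M
P(V) = V + 53/(39*V)
-22860 + P(-48/100 - W(t(-4, -1), -1)) = -22860 + ((-48/100 - (-4)*(-1)) + 53/(39*(-48/100 - (-4)*(-1)))) = -22860 + ((-48*1/100 - 1*4) + 53/(39*(-48*1/100 - 1*4))) = -22860 + ((-12/25 - 4) + 53/(39*(-12/25 - 4))) = -22860 + (-112/25 + 53/(39*(-112/25))) = -22860 + (-112/25 + (53/39)*(-25/112)) = -22860 + (-112/25 - 1325/4368) = -22860 - 522341/109200 = -2496834341/109200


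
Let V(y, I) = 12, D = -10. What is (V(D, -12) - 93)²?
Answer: 6561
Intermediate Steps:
(V(D, -12) - 93)² = (12 - 93)² = (-81)² = 6561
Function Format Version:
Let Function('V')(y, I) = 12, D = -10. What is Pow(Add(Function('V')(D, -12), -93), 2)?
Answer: 6561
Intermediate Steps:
Pow(Add(Function('V')(D, -12), -93), 2) = Pow(Add(12, -93), 2) = Pow(-81, 2) = 6561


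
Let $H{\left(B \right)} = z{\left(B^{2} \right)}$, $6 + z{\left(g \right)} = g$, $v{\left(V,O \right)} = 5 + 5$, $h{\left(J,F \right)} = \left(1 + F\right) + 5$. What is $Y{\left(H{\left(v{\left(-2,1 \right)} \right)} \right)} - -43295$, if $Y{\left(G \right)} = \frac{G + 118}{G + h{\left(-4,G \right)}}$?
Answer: $\frac{4199721}{97} \approx 43296.0$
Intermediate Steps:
$h{\left(J,F \right)} = 6 + F$
$v{\left(V,O \right)} = 10$
$z{\left(g \right)} = -6 + g$
$H{\left(B \right)} = -6 + B^{2}$
$Y{\left(G \right)} = \frac{118 + G}{6 + 2 G}$ ($Y{\left(G \right)} = \frac{G + 118}{G + \left(6 + G\right)} = \frac{118 + G}{6 + 2 G}$)
$Y{\left(H{\left(v{\left(-2,1 \right)} \right)} \right)} - -43295 = \frac{118 - \left(6 - 10^{2}\right)}{2 \left(3 - \left(6 - 10^{2}\right)\right)} - -43295 = \frac{118 + \left(-6 + 100\right)}{2 \left(3 + \left(-6 + 100\right)\right)} + 43295 = \frac{118 + 94}{2 \left(3 + 94\right)} + 43295 = \frac{1}{2} \cdot \frac{1}{97} \cdot 212 + 43295 = \frac{106}{97} + 43295 = \frac{4199721}{97}$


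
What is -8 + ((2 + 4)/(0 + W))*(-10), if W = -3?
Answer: 12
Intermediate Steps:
-8 + ((2 + 4)/(0 + W))*(-10) = -8 + ((2 + 4)/(0 - 3))*(-10) = -8 + (6/(-3))*(-10) = -8 + (6*(-⅓))*(-10) = -8 - 2*(-10) = -8 + 20 = 12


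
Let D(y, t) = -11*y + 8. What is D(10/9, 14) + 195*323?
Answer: 566827/9 ≈ 62981.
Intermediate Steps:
D(y, t) = 8 - 11*y
D(10/9, 14) + 195*323 = (8 - 110/9) + 195*323 = (8 - 110/9) + 62985 = -38/9 + 62985 = 566827/9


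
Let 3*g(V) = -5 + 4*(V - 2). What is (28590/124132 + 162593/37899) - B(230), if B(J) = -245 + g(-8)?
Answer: 622215490183/2352239334 ≈ 264.52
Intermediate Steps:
g(V) = -13/3 + 4*V/3 (g(V) = (-5 + 4*(V - 2))/3 = (-5 + 4*(-2 + V))/3 = (-5 + (-8 + 4*V))/3 = (-13 + 4*V)/3 = -13/3 + 4*V/3)
B(J) = -260 (B(J) = -245 + (-13/3 + (4/3)*(-8)) = -245 + (-13/3 - 32/3) = -245 - 15 = -260)
(28590/124132 + 162593/37899) - B(230) = (28590/124132 + 162593/37899) - 1*(-260) = (28590*(1/124132) + 162593*(1/37899)) + 260 = (14295/62066 + 162593/37899) + 260 = 10633263343/2352239334 + 260 = 622215490183/2352239334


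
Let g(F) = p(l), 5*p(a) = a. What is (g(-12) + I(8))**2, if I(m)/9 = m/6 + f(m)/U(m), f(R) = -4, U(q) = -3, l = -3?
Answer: 13689/25 ≈ 547.56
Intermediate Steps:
p(a) = a/5
g(F) = -3/5 (g(F) = (1/5)*(-3) = -3/5)
I(m) = 12 + 3*m/2 (I(m) = 9*(m/6 - 4/(-3)) = 9*(m*(1/6) - 4*(-1/3)) = 9*(m/6 + 4/3) = 9*(4/3 + m/6) = 12 + 3*m/2)
(g(-12) + I(8))**2 = (-3/5 + (12 + (3/2)*8))**2 = (-3/5 + (12 + 12))**2 = (-3/5 + 24)**2 = (117/5)**2 = 13689/25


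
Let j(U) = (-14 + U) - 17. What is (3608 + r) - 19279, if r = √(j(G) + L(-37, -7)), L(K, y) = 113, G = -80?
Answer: -15671 + √2 ≈ -15670.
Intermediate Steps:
j(U) = -31 + U
r = √2 (r = √((-31 - 80) + 113) = √(-111 + 113) = √2 ≈ 1.4142)
(3608 + r) - 19279 = (3608 + √2) - 19279 = -15671 + √2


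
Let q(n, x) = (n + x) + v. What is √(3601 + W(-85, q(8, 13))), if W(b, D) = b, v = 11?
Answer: 2*√879 ≈ 59.296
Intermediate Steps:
q(n, x) = 11 + n + x (q(n, x) = (n + x) + 11 = 11 + n + x)
√(3601 + W(-85, q(8, 13))) = √(3601 - 85) = √3516 = 2*√879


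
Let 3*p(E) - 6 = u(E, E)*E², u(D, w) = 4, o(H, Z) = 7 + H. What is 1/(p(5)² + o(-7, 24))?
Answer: 9/11236 ≈ 0.00080100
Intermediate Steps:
p(E) = 2 + 4*E²/3 (p(E) = 2 + (4*E²)/3 = 2 + 4*E²/3)
1/(p(5)² + o(-7, 24)) = 1/((2 + (4/3)*5²)² + (7 - 7)) = 1/((2 + (4/3)*25)² + 0) = 1/((2 + 100/3)² + 0) = 1/((106/3)² + 0) = 1/(11236/9 + 0) = 1/(11236/9) = 9/11236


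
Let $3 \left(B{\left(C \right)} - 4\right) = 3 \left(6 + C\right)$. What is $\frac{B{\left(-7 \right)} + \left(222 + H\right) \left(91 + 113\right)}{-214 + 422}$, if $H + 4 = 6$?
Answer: $\frac{45699}{208} \approx 219.71$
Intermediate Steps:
$H = 2$ ($H = -4 + 6 = 2$)
$B{\left(C \right)} = 10 + C$ ($B{\left(C \right)} = 4 + \frac{3 \left(6 + C\right)}{3} = 4 + \frac{18 + 3 C}{3} = 4 + \left(6 + C\right) = 10 + C$)
$\frac{B{\left(-7 \right)} + \left(222 + H\right) \left(91 + 113\right)}{-214 + 422} = \frac{\left(10 - 7\right) + \left(222 + 2\right) \left(91 + 113\right)}{-214 + 422} = \frac{3 + 224 \cdot 204}{208} = \left(3 + 45696\right) \frac{1}{208} = 45699 \cdot \frac{1}{208} = \frac{45699}{208}$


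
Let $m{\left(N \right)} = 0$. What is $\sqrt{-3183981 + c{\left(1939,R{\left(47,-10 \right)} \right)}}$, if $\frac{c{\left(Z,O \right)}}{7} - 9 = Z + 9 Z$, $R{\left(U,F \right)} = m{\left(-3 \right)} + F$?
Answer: $146 i \sqrt{143} \approx 1745.9 i$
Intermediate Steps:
$R{\left(U,F \right)} = F$ ($R{\left(U,F \right)} = 0 + F = F$)
$c{\left(Z,O \right)} = 63 + 70 Z$ ($c{\left(Z,O \right)} = 63 + 7 \left(Z + 9 Z\right) = 63 + 7 \cdot 10 Z = 63 + 70 Z$)
$\sqrt{-3183981 + c{\left(1939,R{\left(47,-10 \right)} \right)}} = \sqrt{-3183981 + \left(63 + 70 \cdot 1939\right)} = \sqrt{-3183981 + \left(63 + 135730\right)} = \sqrt{-3183981 + 135793} = \sqrt{-3048188} = 146 i \sqrt{143}$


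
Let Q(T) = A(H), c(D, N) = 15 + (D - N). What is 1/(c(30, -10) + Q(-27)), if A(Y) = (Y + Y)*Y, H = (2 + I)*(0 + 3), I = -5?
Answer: 1/217 ≈ 0.0046083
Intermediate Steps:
H = -9 (H = (2 - 5)*(0 + 3) = -3*3 = -9)
A(Y) = 2*Y² (A(Y) = (2*Y)*Y = 2*Y²)
c(D, N) = 15 + D - N
Q(T) = 162 (Q(T) = 2*(-9)² = 2*81 = 162)
1/(c(30, -10) + Q(-27)) = 1/((15 + 30 - 1*(-10)) + 162) = 1/((15 + 30 + 10) + 162) = 1/(55 + 162) = 1/217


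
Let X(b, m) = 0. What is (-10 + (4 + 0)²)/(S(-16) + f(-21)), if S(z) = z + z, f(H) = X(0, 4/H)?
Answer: -3/16 ≈ -0.18750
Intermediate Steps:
f(H) = 0
S(z) = 2*z
(-10 + (4 + 0)²)/(S(-16) + f(-21)) = (-10 + (4 + 0)²)/(2*(-16) + 0) = (-10 + 4²)/(-32 + 0) = (-10 + 16)/(-32) = 6*(-1/32) = -3/16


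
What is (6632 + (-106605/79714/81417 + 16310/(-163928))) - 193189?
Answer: -16539918805572063039/88658747637572 ≈ -1.8656e+5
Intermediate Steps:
(6632 + (-106605/79714/81417 + 16310/(-163928))) - 193189 = (6632 + (-106605*1/79714*(1/81417) + 16310*(-1/163928))) - 193189 = (6632 + (-106605/79714*1/81417 - 8155/81964)) - 193189 = (6632 + (-35535/2163358246 - 8155/81964)) - 193189 = (6632 - 8822549543435/88658747637572) - 193189 = 587975991782834069/88658747637572 - 193189 = -16539918805572063039/88658747637572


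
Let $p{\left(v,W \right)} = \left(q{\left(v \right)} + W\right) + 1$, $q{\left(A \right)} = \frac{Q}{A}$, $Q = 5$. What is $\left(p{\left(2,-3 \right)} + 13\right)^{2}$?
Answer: $\frac{729}{4} \approx 182.25$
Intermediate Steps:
$q{\left(A \right)} = \frac{5}{A}$
$p{\left(v,W \right)} = 1 + W + \frac{5}{v}$ ($p{\left(v,W \right)} = \left(\frac{5}{v} + W\right) + 1 = \left(W + \frac{5}{v}\right) + 1 = 1 + W + \frac{5}{v}$)
$\left(p{\left(2,-3 \right)} + 13\right)^{2} = \left(\left(1 - 3 + \frac{5}{2}\right) + 13\right)^{2} = \left(\frac{1}{2} + 13\right)^{2} = \left(\frac{27}{2}\right)^{2} = \frac{729}{4}$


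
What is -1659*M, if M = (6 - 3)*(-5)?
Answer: 24885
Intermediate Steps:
M = -15 (M = 3*(-5) = -15)
-1659*M = -1659*(-15) = 24885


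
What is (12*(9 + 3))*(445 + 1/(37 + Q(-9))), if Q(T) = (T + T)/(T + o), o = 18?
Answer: 2242944/35 ≈ 64084.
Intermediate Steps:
Q(T) = 2*T/(18 + T) (Q(T) = (T + T)/(T + 18) = (2*T)/(18 + T) = 2*T/(18 + T))
(12*(9 + 3))*(445 + 1/(37 + Q(-9))) = (12*(9 + 3))*(445 + 1/(37 + 2*(-9)/(18 - 9))) = (12*12)*(445 + 1/(37 + 2*(-9)/9)) = 144*(445 + 1/(37 + 2*(-9)*(1/9))) = 144*(445 + 1/(37 - 2)) = 144*(445 + 1/35) = 144*(15576/35) = 2242944/35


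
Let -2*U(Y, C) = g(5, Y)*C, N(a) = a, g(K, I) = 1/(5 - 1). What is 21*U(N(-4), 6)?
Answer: -63/4 ≈ -15.750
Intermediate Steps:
g(K, I) = ¼ (g(K, I) = 1/4 = ¼)
U(Y, C) = -C/8
21*U(N(-4), 6) = 21*(-⅛*6) = 21*(-¾) = -63/4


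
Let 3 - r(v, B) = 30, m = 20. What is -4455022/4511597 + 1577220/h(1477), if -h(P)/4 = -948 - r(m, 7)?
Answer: 591614059941/1385060279 ≈ 427.14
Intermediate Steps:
r(v, B) = -27 (r(v, B) = 3 - 1*30 = 3 - 30 = -27)
h(P) = 3684 (h(P) = -4*(-948 - 1*(-27)) = -4*(-948 + 27) = -4*(-921) = 3684)
-4455022/4511597 + 1577220/h(1477) = -4455022/4511597 + 1577220/3684 = -4455022*1/4511597 + 1577220*(1/3684) = -4455022/4511597 + 131435/307 = 591614059941/1385060279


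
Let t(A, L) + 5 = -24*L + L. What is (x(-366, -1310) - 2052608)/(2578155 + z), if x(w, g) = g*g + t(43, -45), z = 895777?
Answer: -15249/157906 ≈ -0.096570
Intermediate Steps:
t(A, L) = -5 - 23*L (t(A, L) = -5 + (-24*L + L) = -5 - 23*L)
x(w, g) = 1030 + g**2 (x(w, g) = g*g + (-5 - 23*(-45)) = g**2 + (-5 + 1035) = g**2 + 1030 = 1030 + g**2)
(x(-366, -1310) - 2052608)/(2578155 + z) = ((1030 + (-1310)**2) - 2052608)/(2578155 + 895777) = ((1030 + 1716100) - 2052608)/3473932 = (1717130 - 2052608)*(1/3473932) = -335478*1/3473932 = -15249/157906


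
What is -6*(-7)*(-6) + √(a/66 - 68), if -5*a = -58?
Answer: -252 + 19*I*√5115/165 ≈ -252.0 + 8.2355*I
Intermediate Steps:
a = 58/5 (a = -⅕*(-58) = 58/5 ≈ 11.600)
-6*(-7)*(-6) + √(a/66 - 68) = -6*(-7)*(-6) + √((58/5)/66 - 68) = 42*(-6) + √((58/5)*(1/66) - 68) = -252 + √(29/165 - 68) = -252 + √(-11191/165) = -252 + 19*I*√5115/165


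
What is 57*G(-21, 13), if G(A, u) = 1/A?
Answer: -19/7 ≈ -2.7143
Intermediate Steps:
57*G(-21, 13) = 57/(-21) = 57*(-1/21) = -19/7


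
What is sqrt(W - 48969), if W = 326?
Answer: I*sqrt(48643) ≈ 220.55*I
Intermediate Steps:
sqrt(W - 48969) = sqrt(326 - 48969) = sqrt(-48643) = I*sqrt(48643)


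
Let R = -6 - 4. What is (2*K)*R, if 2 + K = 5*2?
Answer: -160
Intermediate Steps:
R = -10
K = 8 (K = -2 + 5*2 = -2 + 10 = 8)
(2*K)*R = (2*8)*(-10) = 16*(-10) = -160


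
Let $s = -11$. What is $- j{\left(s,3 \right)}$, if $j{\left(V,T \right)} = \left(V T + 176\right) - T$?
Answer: $-140$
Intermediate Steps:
$j{\left(V,T \right)} = 176 - T + T V$ ($j{\left(V,T \right)} = \left(T V + 176\right) - T = \left(176 + T V\right) - T = 176 - T + T V$)
$- j{\left(s,3 \right)} = - (176 - 3 + 3 \left(-11\right)) = - (176 - 3 - 33) = \left(-1\right) 140 = -140$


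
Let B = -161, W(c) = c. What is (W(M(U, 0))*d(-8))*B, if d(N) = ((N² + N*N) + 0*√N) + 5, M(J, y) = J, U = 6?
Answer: -128478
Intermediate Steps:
d(N) = 5 + 2*N² (d(N) = ((N² + N²) + 0) + 5 = (2*N² + 0) + 5 = 2*N² + 5 = 5 + 2*N²)
(W(M(U, 0))*d(-8))*B = (6*(5 + 2*(-8)²))*(-161) = (6*(5 + 2*64))*(-161) = (6*(5 + 128))*(-161) = (6*133)*(-161) = 798*(-161) = -128478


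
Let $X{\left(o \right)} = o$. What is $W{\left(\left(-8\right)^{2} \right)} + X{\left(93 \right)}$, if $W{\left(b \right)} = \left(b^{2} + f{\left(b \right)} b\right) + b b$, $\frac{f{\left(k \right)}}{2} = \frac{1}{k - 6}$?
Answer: $\frac{240329}{29} \approx 8287.2$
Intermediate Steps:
$f{\left(k \right)} = \frac{2}{-6 + k}$ ($f{\left(k \right)} = \frac{2}{k - 6} = \frac{2}{-6 + k}$)
$W{\left(b \right)} = 2 b^{2} + \frac{2 b}{-6 + b}$ ($W{\left(b \right)} = \left(b^{2} + \frac{2}{-6 + b} b\right) + b b = \left(b^{2} + \frac{2 b}{-6 + b}\right) + b^{2} = 2 b^{2} + \frac{2 b}{-6 + b}$)
$W{\left(\left(-8\right)^{2} \right)} + X{\left(93 \right)} = \frac{2 \left(-8\right)^{2} \left(1 + \left(-8\right)^{2} \left(-6 + \left(-8\right)^{2}\right)\right)}{-6 + \left(-8\right)^{2}} + 93 = 2 \cdot 64 \frac{1}{-6 + 64} \left(1 + 64 \left(-6 + 64\right)\right) + 93 = 2 \cdot 64 \cdot \frac{1}{58} \left(1 + 64 \cdot 58\right) + 93 = 2 \cdot 64 \cdot \frac{1}{58} \left(1 + 3712\right) + 93 = 2 \cdot 64 \cdot \frac{1}{58} \cdot 3713 + 93 = \frac{237632}{29} + 93 = \frac{240329}{29}$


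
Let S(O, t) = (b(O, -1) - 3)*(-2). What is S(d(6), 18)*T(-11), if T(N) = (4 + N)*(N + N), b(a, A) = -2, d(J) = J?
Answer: 1540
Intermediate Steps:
S(O, t) = 10 (S(O, t) = (-2 - 3)*(-2) = -5*(-2) = 10)
T(N) = 2*N*(4 + N) (T(N) = (4 + N)*(2*N) = 2*N*(4 + N))
S(d(6), 18)*T(-11) = 10*(2*(-11)*(4 - 11)) = 10*(2*(-11)*(-7)) = 10*154 = 1540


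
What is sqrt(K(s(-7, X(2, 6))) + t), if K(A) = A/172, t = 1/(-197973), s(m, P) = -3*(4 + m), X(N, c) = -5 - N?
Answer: sqrt(1685149585535)/5675226 ≈ 0.22874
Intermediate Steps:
s(m, P) = -12 - 3*m
t = -1/197973 ≈ -5.0512e-6
K(A) = A/172 (K(A) = A*(1/172) = A/172)
sqrt(K(s(-7, X(2, 6))) + t) = sqrt((-12 - 3*(-7))/172 - 1/197973) = sqrt((-12 + 21)/172 - 1/197973) = sqrt((1/172)*9 - 1/197973) = sqrt(9/172 - 1/197973) = sqrt(1781585/34051356) = sqrt(1685149585535)/5675226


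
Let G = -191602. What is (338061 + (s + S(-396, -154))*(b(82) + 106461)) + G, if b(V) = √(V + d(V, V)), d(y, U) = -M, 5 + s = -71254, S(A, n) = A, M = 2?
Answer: -7628316496 - 286620*√5 ≈ -7.6290e+9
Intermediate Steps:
s = -71259 (s = -5 - 71254 = -71259)
d(y, U) = -2 (d(y, U) = -1*2 = -2)
b(V) = √(-2 + V) (b(V) = √(V - 2) = √(-2 + V))
(338061 + (s + S(-396, -154))*(b(82) + 106461)) + G = (338061 + (-71259 - 396)*(√(-2 + 82) + 106461)) - 191602 = (338061 - 71655*(√80 + 106461)) - 191602 = (338061 - 71655*(4*√5 + 106461)) - 191602 = (338061 - 71655*(106461 + 4*√5)) - 191602 = (338061 + (-7628462955 - 286620*√5)) - 191602 = (-7628124894 - 286620*√5) - 191602 = -7628316496 - 286620*√5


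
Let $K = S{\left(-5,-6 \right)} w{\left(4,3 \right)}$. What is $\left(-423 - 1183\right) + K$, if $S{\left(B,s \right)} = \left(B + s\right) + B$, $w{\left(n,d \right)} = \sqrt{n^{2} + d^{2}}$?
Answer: $-1686$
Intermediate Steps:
$w{\left(n,d \right)} = \sqrt{d^{2} + n^{2}}$
$S{\left(B,s \right)} = s + 2 B$
$K = -80$ ($K = \left(-6 + 2 \left(-5\right)\right) \sqrt{3^{2} + 4^{2}} = \left(-6 - 10\right) \sqrt{9 + 16} = - 16 \sqrt{25} = \left(-16\right) 5 = -80$)
$\left(-423 - 1183\right) + K = \left(-423 - 1183\right) - 80 = -1606 - 80 = -1686$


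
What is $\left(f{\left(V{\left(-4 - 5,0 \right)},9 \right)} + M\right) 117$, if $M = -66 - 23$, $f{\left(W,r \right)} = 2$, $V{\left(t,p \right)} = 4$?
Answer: $-10179$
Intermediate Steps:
$M = -89$
$\left(f{\left(V{\left(-4 - 5,0 \right)},9 \right)} + M\right) 117 = \left(2 - 89\right) 117 = \left(-87\right) 117 = -10179$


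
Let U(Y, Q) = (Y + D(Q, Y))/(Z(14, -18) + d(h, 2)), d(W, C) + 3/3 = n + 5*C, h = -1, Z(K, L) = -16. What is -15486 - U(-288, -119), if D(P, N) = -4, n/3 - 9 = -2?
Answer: -108256/7 ≈ -15465.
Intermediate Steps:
n = 21 (n = 27 + 3*(-2) = 27 - 6 = 21)
d(W, C) = 20 + 5*C (d(W, C) = -1 + (21 + 5*C) = 20 + 5*C)
U(Y, Q) = -2/7 + Y/14 (U(Y, Q) = (Y - 4)/(-16 + (20 + 5*2)) = (-4 + Y)/(-16 + (20 + 10)) = (-4 + Y)/(-16 + 30) = (-4 + Y)/14 = (-4 + Y)*(1/14) = -2/7 + Y/14)
-15486 - U(-288, -119) = -15486 - (-2/7 + (1/14)*(-288)) = -15486 - (-2/7 - 144/7) = -15486 - 1*(-146/7) = -15486 + 146/7 = -108256/7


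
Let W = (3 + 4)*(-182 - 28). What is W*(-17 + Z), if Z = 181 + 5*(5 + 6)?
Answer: -321930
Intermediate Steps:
W = -1470 (W = 7*(-210) = -1470)
Z = 236 (Z = 181 + 5*11 = 181 + 55 = 236)
W*(-17 + Z) = -1470*(-17 + 236) = -1470*219 = -321930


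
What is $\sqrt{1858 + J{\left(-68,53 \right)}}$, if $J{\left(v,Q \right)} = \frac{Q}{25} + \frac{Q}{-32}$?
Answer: $\frac{\sqrt{2973542}}{40} \approx 43.11$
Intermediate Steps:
$J{\left(v,Q \right)} = \frac{7 Q}{800}$ ($J{\left(v,Q \right)} = Q \frac{1}{25} + Q \left(- \frac{1}{32}\right) = \frac{Q}{25} - \frac{Q}{32} = \frac{7 Q}{800}$)
$\sqrt{1858 + J{\left(-68,53 \right)}} = \sqrt{1858 + \frac{7}{800} \cdot 53} = \sqrt{1858 + \frac{371}{800}} = \sqrt{\frac{1486771}{800}} = \frac{\sqrt{2973542}}{40}$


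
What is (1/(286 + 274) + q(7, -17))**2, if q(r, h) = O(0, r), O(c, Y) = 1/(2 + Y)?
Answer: 323761/25401600 ≈ 0.012746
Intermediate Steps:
q(r, h) = 1/(2 + r)
(1/(286 + 274) + q(7, -17))**2 = (1/(286 + 274) + 1/(2 + 7))**2 = (1/560 + 1/9)**2 = (569/5040)**2 = 323761/25401600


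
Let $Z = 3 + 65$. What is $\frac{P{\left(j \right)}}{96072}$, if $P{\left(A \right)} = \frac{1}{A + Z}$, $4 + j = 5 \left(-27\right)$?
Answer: $- \frac{1}{6821112} \approx -1.466 \cdot 10^{-7}$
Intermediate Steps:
$j = -139$ ($j = -4 + 5 \left(-27\right) = -4 - 135 = -139$)
$Z = 68$
$P{\left(A \right)} = \frac{1}{68 + A}$ ($P{\left(A \right)} = \frac{1}{A + 68} = \frac{1}{68 + A}$)
$\frac{P{\left(j \right)}}{96072} = \frac{1}{\left(68 - 139\right) 96072} = \frac{1}{-71} \cdot \frac{1}{96072} = \left(- \frac{1}{71}\right) \frac{1}{96072} = - \frac{1}{6821112}$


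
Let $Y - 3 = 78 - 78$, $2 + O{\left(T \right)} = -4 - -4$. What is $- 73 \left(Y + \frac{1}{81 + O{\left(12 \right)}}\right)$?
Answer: $- \frac{17374}{79} \approx -219.92$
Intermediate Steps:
$O{\left(T \right)} = -2$ ($O{\left(T \right)} = -2 - 0 = -2 + \left(-4 + 4\right) = -2 + 0 = -2$)
$Y = 3$ ($Y = 3 + \left(78 - 78\right) = 3 + 0 = 3$)
$- 73 \left(Y + \frac{1}{81 + O{\left(12 \right)}}\right) = - 73 \left(3 + \frac{1}{81 - 2}\right) = - 73 \left(3 + \frac{1}{79}\right) = \left(-73\right) \frac{238}{79} = - \frac{17374}{79}$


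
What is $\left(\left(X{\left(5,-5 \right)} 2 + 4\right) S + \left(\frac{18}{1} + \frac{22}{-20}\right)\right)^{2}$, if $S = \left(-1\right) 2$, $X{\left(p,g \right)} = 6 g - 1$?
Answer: $\frac{1766241}{100} \approx 17662.0$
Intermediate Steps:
$X{\left(p,g \right)} = -1 + 6 g$
$S = -2$
$\left(\left(X{\left(5,-5 \right)} 2 + 4\right) S + \left(\frac{18}{1} + \frac{22}{-20}\right)\right)^{2} = \left(\left(\left(-1 + 6 \left(-5\right)\right) 2 + 4\right) \left(-2\right) + \left(\frac{18}{1} + \frac{22}{-20}\right)\right)^{2} = \left(\left(\left(-1 - 30\right) 2 + 4\right) \left(-2\right) + \left(18 \cdot 1 + 22 \left(- \frac{1}{20}\right)\right)\right)^{2} = \left(\left(\left(-31\right) 2 + 4\right) \left(-2\right) + \left(18 - \frac{11}{10}\right)\right)^{2} = \left(\left(-62 + 4\right) \left(-2\right) + \frac{169}{10}\right)^{2} = \left(\left(-58\right) \left(-2\right) + \frac{169}{10}\right)^{2} = \left(116 + \frac{169}{10}\right)^{2} = \left(\frac{1329}{10}\right)^{2} = \frac{1766241}{100}$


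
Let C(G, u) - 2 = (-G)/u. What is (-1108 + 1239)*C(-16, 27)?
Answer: 9170/27 ≈ 339.63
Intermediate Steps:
C(G, u) = 2 - G/u (C(G, u) = 2 + (-G)/u = 2 - G/u)
(-1108 + 1239)*C(-16, 27) = (-1108 + 1239)*(2 - 1*(-16)/27) = 131*(2 - 1*(-16)*1/27) = 131*(2 + 16/27) = 131*(70/27) = 9170/27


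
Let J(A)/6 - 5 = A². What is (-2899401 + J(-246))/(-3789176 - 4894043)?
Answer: 2536275/8683219 ≈ 0.29209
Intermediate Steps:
J(A) = 30 + 6*A²
(-2899401 + J(-246))/(-3789176 - 4894043) = (-2899401 + (30 + 6*(-246)²))/(-3789176 - 4894043) = (-2899401 + (30 + 6*60516))/(-8683219) = (-2899401 + (30 + 363096))*(-1/8683219) = (-2899401 + 363126)*(-1/8683219) = -2536275*(-1/8683219) = 2536275/8683219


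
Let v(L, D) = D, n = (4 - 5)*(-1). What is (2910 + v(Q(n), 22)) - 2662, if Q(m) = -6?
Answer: 270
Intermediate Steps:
n = 1 (n = -1*(-1) = 1)
(2910 + v(Q(n), 22)) - 2662 = (2910 + 22) - 2662 = 2932 - 2662 = 270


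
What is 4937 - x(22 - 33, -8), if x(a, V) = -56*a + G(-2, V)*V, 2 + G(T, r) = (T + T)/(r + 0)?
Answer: 4309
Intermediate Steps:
G(T, r) = -2 + 2*T/r (G(T, r) = -2 + (T + T)/(r + 0) = -2 + (2*T)/r = -2 + 2*T/r)
x(a, V) = -56*a + V*(-2 - 4/V) (x(a, V) = -56*a + (-2 + 2*(-2)/V)*V = -56*a + (-2 - 4/V)*V = -56*a + V*(-2 - 4/V))
4937 - x(22 - 33, -8) = 4937 - (-4 - 56*(22 - 33) - 2*(-8)) = 4937 - (-4 - 56*(-11) + 16) = 4937 - (-4 + 616 + 16) = 4937 - 1*628 = 4937 - 628 = 4309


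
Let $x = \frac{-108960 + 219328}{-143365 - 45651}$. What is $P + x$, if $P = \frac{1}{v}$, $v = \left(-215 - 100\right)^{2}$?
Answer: $- \frac{1368884473}{2344389075} \approx -0.5839$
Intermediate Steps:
$v = 99225$ ($v = \left(-315\right)^{2} = 99225$)
$P = \frac{1}{99225} \approx 1.0078 \cdot 10^{-5}$
$x = - \frac{13796}{23627}$ ($x = \frac{110368}{-189016} = 110368 \left(- \frac{1}{189016}\right) = - \frac{13796}{23627} \approx -0.58391$)
$P + x = \frac{1}{99225} - \frac{13796}{23627} = - \frac{1368884473}{2344389075}$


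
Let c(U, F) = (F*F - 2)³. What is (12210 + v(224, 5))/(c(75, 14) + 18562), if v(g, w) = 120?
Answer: 2055/1219991 ≈ 0.0016844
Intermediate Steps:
c(U, F) = (-2 + F²)³ (c(U, F) = (F² - 2)³ = (-2 + F²)³)
(12210 + v(224, 5))/(c(75, 14) + 18562) = (12210 + 120)/((-2 + 14²)³ + 18562) = 12330/((-2 + 196)³ + 18562) = 12330/(194³ + 18562) = 12330/(7301384 + 18562) = 12330/7319946 = 12330*(1/7319946) = 2055/1219991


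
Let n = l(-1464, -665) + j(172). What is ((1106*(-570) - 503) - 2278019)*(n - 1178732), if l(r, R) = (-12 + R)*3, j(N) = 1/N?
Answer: 295390311661685/86 ≈ 3.4348e+12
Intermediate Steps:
l(r, R) = -36 + 3*R
n = -349331/172 (n = (-36 + 3*(-665)) + 1/172 = (-36 - 1995) + 1/172 = -2031 + 1/172 = -349331/172 ≈ -2031.0)
((1106*(-570) - 503) - 2278019)*(n - 1178732) = ((1106*(-570) - 503) - 2278019)*(-349331/172 - 1178732) = ((-630420 - 503) - 2278019)*(-203091235/172) = (-630923 - 2278019)*(-203091235/172) = -2908942*(-203091235/172) = 295390311661685/86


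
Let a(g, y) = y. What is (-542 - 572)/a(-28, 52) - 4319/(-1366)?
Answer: -162142/8879 ≈ -18.261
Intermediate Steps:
(-542 - 572)/a(-28, 52) - 4319/(-1366) = (-542 - 572)/52 - 4319/(-1366) = -1114*1/52 - 4319*(-1/1366) = -557/26 + 4319/1366 = -162142/8879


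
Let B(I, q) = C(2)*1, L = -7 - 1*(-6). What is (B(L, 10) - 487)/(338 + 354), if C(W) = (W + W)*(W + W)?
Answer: -471/692 ≈ -0.68064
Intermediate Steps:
C(W) = 4*W² (C(W) = (2*W)*(2*W) = 4*W²)
L = -1 (L = -7 + 6 = -1)
B(I, q) = 16 (B(I, q) = (4*2²)*1 = (4*4)*1 = 16*1 = 16)
(B(L, 10) - 487)/(338 + 354) = (16 - 487)/(338 + 354) = -471/692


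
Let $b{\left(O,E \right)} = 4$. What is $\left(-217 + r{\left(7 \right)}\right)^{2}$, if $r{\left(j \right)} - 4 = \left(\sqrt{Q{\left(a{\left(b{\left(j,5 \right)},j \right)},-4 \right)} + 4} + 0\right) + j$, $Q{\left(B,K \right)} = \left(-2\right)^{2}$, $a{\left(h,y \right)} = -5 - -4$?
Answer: $42444 - 824 \sqrt{2} \approx 41279.0$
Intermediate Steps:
$a{\left(h,y \right)} = -1$ ($a{\left(h,y \right)} = -5 + 4 = -1$)
$Q{\left(B,K \right)} = 4$
$r{\left(j \right)} = 4 + j + 2 \sqrt{2}$ ($r{\left(j \right)} = 4 + \left(\left(\sqrt{4 + 4} + 0\right) + j\right) = 4 + \left(\left(\sqrt{8} + 0\right) + j\right) = 4 + \left(\left(2 \sqrt{2} + 0\right) + j\right) = 4 + \left(2 \sqrt{2} + j\right) = 4 + \left(j + 2 \sqrt{2}\right) = 4 + j + 2 \sqrt{2}$)
$\left(-217 + r{\left(7 \right)}\right)^{2} = \left(-217 + \left(4 + 7 + 2 \sqrt{2}\right)\right)^{2} = \left(-217 + \left(11 + 2 \sqrt{2}\right)\right)^{2} = \left(-206 + 2 \sqrt{2}\right)^{2}$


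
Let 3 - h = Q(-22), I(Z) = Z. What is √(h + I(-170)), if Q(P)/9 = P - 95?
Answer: √886 ≈ 29.766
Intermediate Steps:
Q(P) = -855 + 9*P (Q(P) = 9*(P - 95) = 9*(-95 + P) = -855 + 9*P)
h = 1056 (h = 3 - (-855 + 9*(-22)) = 3 - (-855 - 198) = 3 - 1*(-1053) = 3 + 1053 = 1056)
√(h + I(-170)) = √(1056 - 170) = √886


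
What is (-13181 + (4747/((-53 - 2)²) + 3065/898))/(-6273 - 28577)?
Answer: 35791993019/94668282500 ≈ 0.37808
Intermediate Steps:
(-13181 + (4747/((-53 - 2)²) + 3065/898))/(-6273 - 28577) = (-13181 + (4747/((-55)²) + 3065*(1/898)))/(-34850) = (-13181 + (4747/3025 + 3065/898))*(-1/34850) = (-13181 + 13534431/2716450)*(-1/34850) = -35791993019/2716450*(-1/34850) = 35791993019/94668282500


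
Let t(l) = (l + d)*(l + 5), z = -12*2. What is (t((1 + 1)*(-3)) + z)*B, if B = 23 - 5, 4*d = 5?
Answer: -693/2 ≈ -346.50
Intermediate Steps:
z = -24
d = 5/4 (d = (1/4)*5 = 5/4 ≈ 1.2500)
t(l) = (5 + l)*(5/4 + l) (t(l) = (l + 5/4)*(l + 5) = (5/4 + l)*(5 + l) = (5 + l)*(5/4 + l))
B = 18
(t((1 + 1)*(-3)) + z)*B = ((25/4 + ((1 + 1)*(-3))**2 + 25*((1 + 1)*(-3))/4) - 24)*18 = ((25/4 + (2*(-3))**2 + 25*(2*(-3))/4) - 24)*18 = ((25/4 + (-6)**2 + (25/4)*(-6)) - 24)*18 = ((25/4 + 36 - 75/2) - 24)*18 = (19/4 - 24)*18 = -77/4*18 = -693/2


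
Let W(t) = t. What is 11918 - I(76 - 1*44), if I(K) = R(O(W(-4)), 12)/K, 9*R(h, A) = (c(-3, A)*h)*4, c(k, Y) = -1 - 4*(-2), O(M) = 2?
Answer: 429041/36 ≈ 11918.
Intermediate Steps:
c(k, Y) = 7 (c(k, Y) = -1 + 8 = 7)
R(h, A) = 28*h/9 (R(h, A) = ((7*h)*4)/9 = (28*h)/9 = 28*h/9)
I(K) = 56/(9*K) (I(K) = ((28/9)*2)/K = 56/(9*K))
11918 - I(76 - 1*44) = 11918 - 56/(9*(76 - 1*44)) = 11918 - 56/(9*(76 - 44)) = 11918 - 56/(9*32) = 11918 - 1*7/36 = 11918 - 7/36 = 429041/36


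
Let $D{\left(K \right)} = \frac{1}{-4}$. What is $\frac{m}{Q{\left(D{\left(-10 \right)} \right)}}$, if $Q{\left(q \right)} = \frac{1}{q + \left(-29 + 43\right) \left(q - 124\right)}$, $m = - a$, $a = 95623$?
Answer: $\frac{665440457}{4} \approx 1.6636 \cdot 10^{8}$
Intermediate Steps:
$D{\left(K \right)} = - \frac{1}{4}$
$m = -95623$ ($m = \left(-1\right) 95623 = -95623$)
$Q{\left(q \right)} = \frac{1}{-1736 + 15 q}$ ($Q{\left(q \right)} = \frac{1}{q + 14 \left(-124 + q\right)} = \frac{1}{q + \left(-1736 + 14 q\right)} = \frac{1}{-1736 + 15 q}$)
$\frac{m}{Q{\left(D{\left(-10 \right)} \right)}} = - \frac{95623}{\frac{1}{-1736 + 15 \left(- \frac{1}{4}\right)}} = - \frac{95623}{\frac{1}{-1736 - \frac{15}{4}}} = - \frac{95623}{\frac{1}{- \frac{6959}{4}}} = - \frac{95623}{- \frac{4}{6959}} = \left(-95623\right) \left(- \frac{6959}{4}\right) = \frac{665440457}{4}$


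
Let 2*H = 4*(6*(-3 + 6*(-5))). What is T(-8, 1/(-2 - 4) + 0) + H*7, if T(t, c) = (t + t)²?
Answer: -2516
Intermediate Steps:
T(t, c) = 4*t² (T(t, c) = (2*t)² = 4*t²)
H = -396 (H = (4*(6*(-3 + 6*(-5))))/2 = (4*(6*(-3 - 30)))/2 = (4*(6*(-33)))/2 = (4*(-198))/2 = (½)*(-792) = -396)
T(-8, 1/(-2 - 4) + 0) + H*7 = 4*(-8)² - 396*7 = 4*64 - 2772 = 256 - 2772 = -2516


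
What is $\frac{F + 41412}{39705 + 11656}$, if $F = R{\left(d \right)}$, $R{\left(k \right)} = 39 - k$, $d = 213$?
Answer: $\frac{41238}{51361} \approx 0.80291$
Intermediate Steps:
$F = -174$ ($F = 39 - 213 = -174$)
$\frac{F + 41412}{39705 + 11656} = \frac{-174 + 41412}{39705 + 11656} = \frac{41238}{51361}$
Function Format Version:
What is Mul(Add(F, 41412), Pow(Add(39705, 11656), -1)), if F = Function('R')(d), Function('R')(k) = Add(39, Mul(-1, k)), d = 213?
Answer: Rational(41238, 51361) ≈ 0.80291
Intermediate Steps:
F = -174 (F = Add(39, Mul(-1, 213)) = Add(39, -213) = -174)
Mul(Add(F, 41412), Pow(Add(39705, 11656), -1)) = Mul(Add(-174, 41412), Pow(Add(39705, 11656), -1)) = Mul(41238, Pow(51361, -1)) = Mul(41238, Rational(1, 51361)) = Rational(41238, 51361)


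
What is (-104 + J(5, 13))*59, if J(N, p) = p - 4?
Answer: -5605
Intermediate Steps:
J(N, p) = -4 + p
(-104 + J(5, 13))*59 = (-104 + (-4 + 13))*59 = (-104 + 9)*59 = -95*59 = -5605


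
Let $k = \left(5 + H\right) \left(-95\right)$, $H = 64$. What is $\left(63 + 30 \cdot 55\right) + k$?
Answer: $-4842$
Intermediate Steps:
$k = -6555$ ($k = \left(5 + 64\right) \left(-95\right) = 69 \left(-95\right) = -6555$)
$\left(63 + 30 \cdot 55\right) + k = \left(63 + 30 \cdot 55\right) - 6555 = \left(63 + 1650\right) - 6555 = 1713 - 6555 = -4842$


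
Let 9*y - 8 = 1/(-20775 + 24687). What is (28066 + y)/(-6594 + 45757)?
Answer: 988179025/1378850904 ≈ 0.71667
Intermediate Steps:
y = 31297/35208 (y = 8/9 + 1/(9*(-20775 + 24687)) = 8/9 + (⅑)/3912 = 8/9 + (⅑)*(1/3912) = 8/9 + 1/35208 = 31297/35208 ≈ 0.88892)
(28066 + y)/(-6594 + 45757) = (28066 + 31297/35208)/(-6594 + 45757) = (988179025/35208)/39163 = (988179025/35208)*(1/39163) = 988179025/1378850904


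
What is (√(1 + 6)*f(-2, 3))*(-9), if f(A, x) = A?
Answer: 18*√7 ≈ 47.624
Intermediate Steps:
(√(1 + 6)*f(-2, 3))*(-9) = (√(1 + 6)*(-2))*(-9) = (√7*(-2))*(-9) = -2*√7*(-9) = 18*√7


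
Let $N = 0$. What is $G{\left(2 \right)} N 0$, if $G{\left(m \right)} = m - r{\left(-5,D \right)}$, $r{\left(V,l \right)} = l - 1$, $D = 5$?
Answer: $0$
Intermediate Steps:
$r{\left(V,l \right)} = -1 + l$
$G{\left(m \right)} = -4 + m$ ($G{\left(m \right)} = m - \left(-1 + 5\right) = m - 4 = -4 + m$)
$G{\left(2 \right)} N 0 = \left(-4 + 2\right) 0 \cdot 0 = \left(-2\right) 0 \cdot 0 = 0 \cdot 0 = 0$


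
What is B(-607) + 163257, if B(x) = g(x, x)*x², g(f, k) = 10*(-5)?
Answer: -18259193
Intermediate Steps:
g(f, k) = -50
B(x) = -50*x²
B(-607) + 163257 = -50*(-607)² + 163257 = -50*368449 + 163257 = -18422450 + 163257 = -18259193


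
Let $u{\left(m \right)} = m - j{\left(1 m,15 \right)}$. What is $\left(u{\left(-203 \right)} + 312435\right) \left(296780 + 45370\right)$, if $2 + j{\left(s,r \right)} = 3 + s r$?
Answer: $107871683400$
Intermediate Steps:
$j{\left(s,r \right)} = 1 + r s$ ($j{\left(s,r \right)} = -2 + \left(3 + s r\right) = -2 + \left(3 + r s\right) = 1 + r s$)
$u{\left(m \right)} = -1 - 14 m$ ($u{\left(m \right)} = m - \left(1 + 15 \cdot 1 m\right) = m - \left(1 + 15 m\right) = -1 - 14 m$)
$\left(u{\left(-203 \right)} + 312435\right) \left(296780 + 45370\right) = \left(\left(-1 - -2842\right) + 312435\right) \left(296780 + 45370\right) = \left(\left(-1 + 2842\right) + 312435\right) 342150 = \left(2841 + 312435\right) 342150 = 315276 \cdot 342150 = 107871683400$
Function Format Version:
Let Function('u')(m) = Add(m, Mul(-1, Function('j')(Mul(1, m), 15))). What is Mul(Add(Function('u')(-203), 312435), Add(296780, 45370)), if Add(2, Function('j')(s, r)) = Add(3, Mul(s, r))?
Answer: 107871683400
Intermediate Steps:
Function('j')(s, r) = Add(1, Mul(r, s)) (Function('j')(s, r) = Add(-2, Add(3, Mul(s, r))) = Add(-2, Add(3, Mul(r, s))) = Add(1, Mul(r, s)))
Function('u')(m) = Add(-1, Mul(-14, m)) (Function('u')(m) = Add(m, Mul(-1, Add(1, Mul(15, Mul(1, m))))) = Add(m, Mul(-1, Add(1, Mul(15, m)))) = Add(m, Add(-1, Mul(-15, m))) = Add(-1, Mul(-14, m)))
Mul(Add(Function('u')(-203), 312435), Add(296780, 45370)) = Mul(Add(Add(-1, Mul(-14, -203)), 312435), Add(296780, 45370)) = Mul(Add(Add(-1, 2842), 312435), 342150) = Mul(Add(2841, 312435), 342150) = Mul(315276, 342150) = 107871683400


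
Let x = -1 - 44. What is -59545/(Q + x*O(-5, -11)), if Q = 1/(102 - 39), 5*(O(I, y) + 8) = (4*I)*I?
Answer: 3751335/34019 ≈ 110.27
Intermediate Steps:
x = -45
O(I, y) = -8 + 4*I²/5 (O(I, y) = -8 + ((4*I)*I)/5 = -8 + (4*I²)/5 = -8 + 4*I²/5)
Q = 1/63 ≈ 0.015873
-59545/(Q + x*O(-5, -11)) = -59545/(1/63 - 45*(-8 + (⅘)*(-5)²)) = -59545/(1/63 - 45*(-8 + (⅘)*25)) = -59545/(1/63 - 45*(-8 + 20)) = -59545/(1/63 - 45*12) = -59545/(1/63 - 540) = -59545/(-34019/63) = -59545*(-63/34019) = 3751335/34019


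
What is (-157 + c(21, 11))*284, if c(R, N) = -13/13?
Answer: -44872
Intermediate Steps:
c(R, N) = -1 (c(R, N) = -13*1/13 = -1)
(-157 + c(21, 11))*284 = (-157 - 1)*284 = -158*284 = -44872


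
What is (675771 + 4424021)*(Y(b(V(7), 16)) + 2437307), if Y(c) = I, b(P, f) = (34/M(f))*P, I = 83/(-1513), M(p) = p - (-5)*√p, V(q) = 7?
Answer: 18806224550555136/1513 ≈ 1.2430e+13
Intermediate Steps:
M(p) = p + 5*√p
I = -83/1513 (I = 83*(-1/1513) = -83/1513 ≈ -0.054858)
b(P, f) = 34*P/(f + 5*√f) (b(P, f) = (34/(f + 5*√f))*P = 34*P/(f + 5*√f))
Y(c) = -83/1513
(675771 + 4424021)*(Y(b(V(7), 16)) + 2437307) = (675771 + 4424021)*(-83/1513 + 2437307) = 5099792*(3687645408/1513) = 18806224550555136/1513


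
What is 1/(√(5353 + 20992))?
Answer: √26345/26345 ≈ 0.0061610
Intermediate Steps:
1/(√(5353 + 20992)) = 1/(√26345) = √26345/26345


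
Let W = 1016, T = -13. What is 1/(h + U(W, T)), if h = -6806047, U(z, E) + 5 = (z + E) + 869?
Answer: -1/6804180 ≈ -1.4697e-7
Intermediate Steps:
U(z, E) = 864 + E + z (U(z, E) = -5 + ((z + E) + 869) = -5 + ((E + z) + 869) = -5 + (869 + E + z) = 864 + E + z)
1/(h + U(W, T)) = 1/(-6806047 + (864 - 13 + 1016)) = 1/(-6806047 + 1867) = 1/(-6804180) = -1/6804180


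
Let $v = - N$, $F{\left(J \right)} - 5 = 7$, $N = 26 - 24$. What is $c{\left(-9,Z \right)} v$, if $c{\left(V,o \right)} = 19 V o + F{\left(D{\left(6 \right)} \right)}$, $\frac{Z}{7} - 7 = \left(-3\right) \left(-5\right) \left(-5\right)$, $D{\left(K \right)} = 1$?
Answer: $-162816$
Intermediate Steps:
$N = 2$
$F{\left(J \right)} = 12$ ($F{\left(J \right)} = 5 + 7 = 12$)
$Z = -476$ ($Z = 49 + 7 \left(-3\right) \left(-5\right) \left(-5\right) = 49 + 7 \cdot 15 \left(-5\right) = 49 + 7 \left(-75\right) = 49 - 525 = -476$)
$c{\left(V,o \right)} = 12 + 19 V o$ ($c{\left(V,o \right)} = 19 V o + 12 = 12 + 19 V o$)
$v = -2$ ($v = \left(-1\right) 2 = -2$)
$c{\left(-9,Z \right)} v = \left(12 + 19 \left(-9\right) \left(-476\right)\right) \left(-2\right) = \left(12 + 81396\right) \left(-2\right) = 81408 \left(-2\right) = -162816$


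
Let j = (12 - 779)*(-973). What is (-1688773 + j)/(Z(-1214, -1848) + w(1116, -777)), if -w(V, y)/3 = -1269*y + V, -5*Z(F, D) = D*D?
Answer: 4712410/18222039 ≈ 0.25861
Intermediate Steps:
Z(F, D) = -D²/5 (Z(F, D) = -D*D/5 = -D²/5)
w(V, y) = -3*V + 3807*y (w(V, y) = -3*(-1269*y + V) = -3*(V - 1269*y) = -3*V + 3807*y)
j = 746291 (j = -767*(-973) = 746291)
(-1688773 + j)/(Z(-1214, -1848) + w(1116, -777)) = (-1688773 + 746291)/(-⅕*(-1848)² + (-3*1116 + 3807*(-777))) = -942482/(-⅕*3415104 + (-3348 - 2958039)) = -942482/(-3415104/5 - 2961387) = -942482/(-18222039/5) = -942482*(-5/18222039) = 4712410/18222039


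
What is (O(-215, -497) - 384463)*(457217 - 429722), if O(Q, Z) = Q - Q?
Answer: -10570810185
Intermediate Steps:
O(Q, Z) = 0
(O(-215, -497) - 384463)*(457217 - 429722) = (0 - 384463)*(457217 - 429722) = -384463*27495 = -10570810185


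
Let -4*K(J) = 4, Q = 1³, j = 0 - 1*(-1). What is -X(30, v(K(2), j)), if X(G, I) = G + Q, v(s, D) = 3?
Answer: -31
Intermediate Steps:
j = 1 (j = 0 + 1 = 1)
Q = 1
K(J) = -1 (K(J) = -¼*4 = -1)
X(G, I) = 1 + G (X(G, I) = G + 1 = 1 + G)
-X(30, v(K(2), j)) = -(1 + 30) = -1*31 = -31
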